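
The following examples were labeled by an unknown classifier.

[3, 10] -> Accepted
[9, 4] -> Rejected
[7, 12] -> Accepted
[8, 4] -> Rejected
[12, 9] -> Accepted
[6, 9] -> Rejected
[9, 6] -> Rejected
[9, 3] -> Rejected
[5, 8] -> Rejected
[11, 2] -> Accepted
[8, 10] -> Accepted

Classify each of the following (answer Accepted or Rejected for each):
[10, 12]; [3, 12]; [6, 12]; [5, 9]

'Accepted' ⟺ max ≥ 10.
[10, 12]: Accepted (max 12).
[3, 12]: Accepted (max 12).
[6, 12]: Accepted (max 12).
[5, 9]: Rejected (max 9).

Accepted, Accepted, Accepted, Rejected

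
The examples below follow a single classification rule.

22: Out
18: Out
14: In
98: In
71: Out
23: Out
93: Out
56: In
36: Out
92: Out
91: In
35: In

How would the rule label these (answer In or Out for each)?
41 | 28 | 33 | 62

Out, In, Out, Out

All 'In' examples share one property — multiple of 7 — and every 'Out' example lacks it.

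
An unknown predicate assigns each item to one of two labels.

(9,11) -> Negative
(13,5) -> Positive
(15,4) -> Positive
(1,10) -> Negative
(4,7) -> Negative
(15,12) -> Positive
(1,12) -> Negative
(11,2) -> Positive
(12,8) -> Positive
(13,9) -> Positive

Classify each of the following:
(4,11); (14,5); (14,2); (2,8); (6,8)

The simplest hypothesis consistent with all the labels is: first > second.
(4,11): Negative (4 < 11). (14,5): Positive (14 > 5). (14,2): Positive (14 > 2). (2,8): Negative (2 < 8). (6,8): Negative (6 < 8).

Negative, Positive, Positive, Negative, Negative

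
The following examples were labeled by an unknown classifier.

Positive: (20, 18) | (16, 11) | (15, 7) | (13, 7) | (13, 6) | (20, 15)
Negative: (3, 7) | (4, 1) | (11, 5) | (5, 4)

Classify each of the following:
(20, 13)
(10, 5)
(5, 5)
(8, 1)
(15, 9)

Positive, Negative, Negative, Negative, Positive

Every 'Positive' example satisfies: sum ≥ 19. None of the 'Negative' examples do.
Positive: (20, 13), since 20+13 = 33.
Negative: (10, 5), since 10+5 = 15.
Negative: (5, 5), since 5+5 = 10.
Negative: (8, 1), since 8+1 = 9.
Positive: (15, 9), since 15+9 = 24.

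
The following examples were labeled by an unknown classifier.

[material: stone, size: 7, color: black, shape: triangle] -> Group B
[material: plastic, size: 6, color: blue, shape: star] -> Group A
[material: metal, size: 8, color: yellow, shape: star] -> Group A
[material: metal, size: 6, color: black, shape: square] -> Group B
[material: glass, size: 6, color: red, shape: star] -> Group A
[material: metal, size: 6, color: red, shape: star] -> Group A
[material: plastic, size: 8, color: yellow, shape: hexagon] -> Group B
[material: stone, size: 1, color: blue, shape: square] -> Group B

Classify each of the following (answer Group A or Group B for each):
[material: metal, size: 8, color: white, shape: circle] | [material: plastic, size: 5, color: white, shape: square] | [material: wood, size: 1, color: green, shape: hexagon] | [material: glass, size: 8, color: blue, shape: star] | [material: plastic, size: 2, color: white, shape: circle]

Comparing the two groups points to one rule — shape is star.

Group B, Group B, Group B, Group A, Group B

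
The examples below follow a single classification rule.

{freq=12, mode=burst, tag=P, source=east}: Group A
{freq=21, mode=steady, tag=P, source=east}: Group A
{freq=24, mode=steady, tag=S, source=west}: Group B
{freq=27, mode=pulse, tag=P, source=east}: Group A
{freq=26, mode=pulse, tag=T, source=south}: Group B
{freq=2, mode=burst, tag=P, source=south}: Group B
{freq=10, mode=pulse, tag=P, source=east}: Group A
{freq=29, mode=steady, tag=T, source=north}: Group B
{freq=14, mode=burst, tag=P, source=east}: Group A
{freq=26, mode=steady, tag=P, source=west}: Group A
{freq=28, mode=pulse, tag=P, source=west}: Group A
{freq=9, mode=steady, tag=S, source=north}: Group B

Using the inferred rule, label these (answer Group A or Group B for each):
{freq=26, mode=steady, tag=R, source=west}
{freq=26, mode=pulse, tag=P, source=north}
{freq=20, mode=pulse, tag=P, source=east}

Group B, Group A, Group A

One predicate separates the groups cleanly: tag is P AND freq ≥ 9.
{freq=26, mode=steady, tag=R, source=west}: Group B (tag is R, freq = 26). {freq=26, mode=pulse, tag=P, source=north}: Group A (tag is P, freq = 26). {freq=20, mode=pulse, tag=P, source=east}: Group A (tag is P, freq = 20).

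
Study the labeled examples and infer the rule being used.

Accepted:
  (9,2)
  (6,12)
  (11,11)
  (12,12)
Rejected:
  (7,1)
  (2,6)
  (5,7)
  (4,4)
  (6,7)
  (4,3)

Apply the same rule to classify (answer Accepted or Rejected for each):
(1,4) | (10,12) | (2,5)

The classifier is using: max ≥ 9.

Rejected, Accepted, Rejected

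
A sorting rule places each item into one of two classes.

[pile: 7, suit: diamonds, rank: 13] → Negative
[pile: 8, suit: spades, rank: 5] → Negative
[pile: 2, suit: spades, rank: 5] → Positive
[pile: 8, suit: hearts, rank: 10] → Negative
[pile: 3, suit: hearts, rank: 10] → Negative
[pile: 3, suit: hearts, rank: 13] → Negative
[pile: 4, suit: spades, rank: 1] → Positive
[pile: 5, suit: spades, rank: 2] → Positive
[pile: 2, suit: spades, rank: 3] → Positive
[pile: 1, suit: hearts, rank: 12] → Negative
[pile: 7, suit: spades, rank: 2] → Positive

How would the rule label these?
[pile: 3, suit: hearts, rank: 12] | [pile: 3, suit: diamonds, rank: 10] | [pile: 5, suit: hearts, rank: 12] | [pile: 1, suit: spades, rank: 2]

Negative, Negative, Negative, Positive

All 'Positive' examples share one property — suit is spades AND pile ≤ 7 — and every 'Negative' example lacks it.
[pile: 3, suit: hearts, rank: 12] → suit is hearts, pile = 3 → Negative.
[pile: 3, suit: diamonds, rank: 10] → suit is diamonds, pile = 3 → Negative.
[pile: 5, suit: hearts, rank: 12] → suit is hearts, pile = 5 → Negative.
[pile: 1, suit: spades, rank: 2] → suit is spades, pile = 1 → Positive.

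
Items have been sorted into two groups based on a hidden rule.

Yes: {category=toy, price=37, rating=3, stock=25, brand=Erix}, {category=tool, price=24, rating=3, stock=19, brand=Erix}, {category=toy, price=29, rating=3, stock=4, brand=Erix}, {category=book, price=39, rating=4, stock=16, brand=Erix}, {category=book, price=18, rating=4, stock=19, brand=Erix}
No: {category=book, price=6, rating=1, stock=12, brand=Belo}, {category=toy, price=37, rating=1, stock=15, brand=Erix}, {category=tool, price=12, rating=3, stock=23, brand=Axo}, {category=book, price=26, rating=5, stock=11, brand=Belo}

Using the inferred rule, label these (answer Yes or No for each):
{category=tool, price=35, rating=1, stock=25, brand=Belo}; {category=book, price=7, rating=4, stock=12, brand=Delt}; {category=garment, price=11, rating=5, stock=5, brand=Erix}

No, No, Yes

The simplest hypothesis consistent with all the labels is: brand is Erix AND rating ≥ 3.
{category=tool, price=35, rating=1, stock=25, brand=Belo} → brand is Belo, rating = 1 → No.
{category=book, price=7, rating=4, stock=12, brand=Delt} → brand is Delt, rating = 4 → No.
{category=garment, price=11, rating=5, stock=5, brand=Erix} → brand is Erix, rating = 5 → Yes.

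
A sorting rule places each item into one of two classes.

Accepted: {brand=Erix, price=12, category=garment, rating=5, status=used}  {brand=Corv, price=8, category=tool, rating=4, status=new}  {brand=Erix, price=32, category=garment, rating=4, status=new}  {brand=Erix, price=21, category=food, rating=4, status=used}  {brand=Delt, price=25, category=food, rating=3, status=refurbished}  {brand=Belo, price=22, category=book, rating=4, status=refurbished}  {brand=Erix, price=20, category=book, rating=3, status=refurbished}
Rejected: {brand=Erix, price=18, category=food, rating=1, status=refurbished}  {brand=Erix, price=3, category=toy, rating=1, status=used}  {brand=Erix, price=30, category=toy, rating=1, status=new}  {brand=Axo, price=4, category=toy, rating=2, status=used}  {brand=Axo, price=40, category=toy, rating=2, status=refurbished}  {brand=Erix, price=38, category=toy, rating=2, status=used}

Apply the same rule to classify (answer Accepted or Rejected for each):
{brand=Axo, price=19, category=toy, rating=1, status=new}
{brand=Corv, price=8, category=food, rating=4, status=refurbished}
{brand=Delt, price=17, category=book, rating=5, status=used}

The distinguishing property — rating ≥ 3 — holds for all the 'Accepted' cases and none of the 'Rejected' cases.
{brand=Axo, price=19, category=toy, rating=1, status=new}: rating = 1, does not fit → Rejected. {brand=Corv, price=8, category=food, rating=4, status=refurbished}: rating = 4, checks out → Accepted. {brand=Delt, price=17, category=book, rating=5, status=used}: rating = 5, checks out → Accepted.

Rejected, Accepted, Accepted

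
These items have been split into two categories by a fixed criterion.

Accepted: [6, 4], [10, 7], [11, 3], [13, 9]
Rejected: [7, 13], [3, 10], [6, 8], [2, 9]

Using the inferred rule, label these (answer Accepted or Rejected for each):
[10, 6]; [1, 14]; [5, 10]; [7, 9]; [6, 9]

All 'Accepted' examples share one property — first > second — and every 'Rejected' example lacks it.
Accepted: [10, 6], since 10 > 6.
Rejected: [1, 14], since 1 < 14.
Rejected: [5, 10], since 5 < 10.
Rejected: [7, 9], since 7 < 9.
Rejected: [6, 9], since 6 < 9.

Accepted, Rejected, Rejected, Rejected, Rejected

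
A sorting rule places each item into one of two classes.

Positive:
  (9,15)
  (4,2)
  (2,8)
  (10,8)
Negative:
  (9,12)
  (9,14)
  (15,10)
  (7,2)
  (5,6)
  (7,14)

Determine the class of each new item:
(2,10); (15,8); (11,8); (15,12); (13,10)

Positive, Negative, Negative, Negative, Negative

The rule appears to be: sum is even.
(2,10) → 2+10 = 12 → Positive.
(15,8) → 15+8 = 23 → Negative.
(11,8) → 11+8 = 19 → Negative.
(15,12) → 15+12 = 27 → Negative.
(13,10) → 13+10 = 23 → Negative.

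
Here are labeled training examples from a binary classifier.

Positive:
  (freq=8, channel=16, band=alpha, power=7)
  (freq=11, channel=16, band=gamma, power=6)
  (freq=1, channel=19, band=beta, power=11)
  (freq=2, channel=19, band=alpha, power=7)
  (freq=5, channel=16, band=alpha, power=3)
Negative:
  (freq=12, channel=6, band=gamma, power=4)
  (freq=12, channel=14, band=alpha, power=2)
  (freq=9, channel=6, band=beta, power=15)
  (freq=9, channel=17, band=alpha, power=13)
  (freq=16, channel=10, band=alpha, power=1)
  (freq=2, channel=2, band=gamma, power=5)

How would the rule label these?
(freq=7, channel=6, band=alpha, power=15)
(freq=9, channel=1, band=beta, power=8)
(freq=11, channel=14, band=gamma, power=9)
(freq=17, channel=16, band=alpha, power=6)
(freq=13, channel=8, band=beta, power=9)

A rule that fits every label: channel ≥ 16 AND power ≤ 11 — true of each 'Positive' example, false of each 'Negative' one.
Negative: (freq=7, channel=6, band=alpha, power=15), since channel = 6, power = 15. Negative: (freq=9, channel=1, band=beta, power=8), since channel = 1, power = 8. Negative: (freq=11, channel=14, band=gamma, power=9), since channel = 14, power = 9. Positive: (freq=17, channel=16, band=alpha, power=6), since channel = 16, power = 6. Negative: (freq=13, channel=8, band=beta, power=9), since channel = 8, power = 9.

Negative, Negative, Negative, Positive, Negative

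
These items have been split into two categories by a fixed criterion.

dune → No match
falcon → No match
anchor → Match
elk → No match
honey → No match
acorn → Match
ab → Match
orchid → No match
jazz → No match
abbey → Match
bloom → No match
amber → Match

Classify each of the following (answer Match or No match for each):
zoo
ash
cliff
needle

'Match' ⟺ starts with 'a'.
zoo: starts with 'z', does not satisfy this → No match.
ash: starts with 'a', has this property → Match.
cliff: starts with 'c', does not satisfy this → No match.
needle: starts with 'n', does not satisfy this → No match.

No match, Match, No match, No match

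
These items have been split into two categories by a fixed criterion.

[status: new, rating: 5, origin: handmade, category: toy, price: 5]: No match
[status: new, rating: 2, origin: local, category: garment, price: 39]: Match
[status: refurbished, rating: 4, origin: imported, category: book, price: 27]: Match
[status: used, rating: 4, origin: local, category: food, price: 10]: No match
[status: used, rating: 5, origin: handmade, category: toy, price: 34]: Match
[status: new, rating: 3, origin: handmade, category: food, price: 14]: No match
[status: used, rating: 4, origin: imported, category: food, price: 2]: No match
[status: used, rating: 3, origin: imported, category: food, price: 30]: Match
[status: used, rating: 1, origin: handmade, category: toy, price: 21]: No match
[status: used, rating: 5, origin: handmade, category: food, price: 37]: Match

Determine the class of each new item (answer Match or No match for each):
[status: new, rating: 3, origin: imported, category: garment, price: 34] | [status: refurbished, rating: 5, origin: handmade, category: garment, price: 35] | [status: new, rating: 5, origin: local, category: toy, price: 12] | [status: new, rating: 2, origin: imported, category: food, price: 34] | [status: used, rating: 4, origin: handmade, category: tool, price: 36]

Match, Match, No match, Match, Match

A rule that fits every label: price ≥ 27 — true of each 'Match' example, false of each 'No match' one.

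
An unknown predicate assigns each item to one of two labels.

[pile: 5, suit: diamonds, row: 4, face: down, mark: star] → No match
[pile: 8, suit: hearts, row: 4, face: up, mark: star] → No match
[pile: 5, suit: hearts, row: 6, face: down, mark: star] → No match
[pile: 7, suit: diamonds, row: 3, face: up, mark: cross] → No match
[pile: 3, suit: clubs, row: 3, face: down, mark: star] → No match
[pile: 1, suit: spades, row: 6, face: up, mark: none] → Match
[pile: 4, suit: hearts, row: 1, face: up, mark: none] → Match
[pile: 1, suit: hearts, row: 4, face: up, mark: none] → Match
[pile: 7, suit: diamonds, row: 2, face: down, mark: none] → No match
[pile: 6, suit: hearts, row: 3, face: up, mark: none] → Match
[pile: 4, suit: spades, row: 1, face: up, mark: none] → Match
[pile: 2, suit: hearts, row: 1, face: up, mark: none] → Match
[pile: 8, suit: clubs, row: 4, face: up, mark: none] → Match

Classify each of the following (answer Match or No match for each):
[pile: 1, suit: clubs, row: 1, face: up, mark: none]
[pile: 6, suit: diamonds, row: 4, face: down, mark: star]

The distinguishing property — face is up AND mark is none — holds for all the 'Match' cases and none of the 'No match' cases.
Match: [pile: 1, suit: clubs, row: 1, face: up, mark: none], since face is up, mark is none. No match: [pile: 6, suit: diamonds, row: 4, face: down, mark: star], since face is down, mark is star.

Match, No match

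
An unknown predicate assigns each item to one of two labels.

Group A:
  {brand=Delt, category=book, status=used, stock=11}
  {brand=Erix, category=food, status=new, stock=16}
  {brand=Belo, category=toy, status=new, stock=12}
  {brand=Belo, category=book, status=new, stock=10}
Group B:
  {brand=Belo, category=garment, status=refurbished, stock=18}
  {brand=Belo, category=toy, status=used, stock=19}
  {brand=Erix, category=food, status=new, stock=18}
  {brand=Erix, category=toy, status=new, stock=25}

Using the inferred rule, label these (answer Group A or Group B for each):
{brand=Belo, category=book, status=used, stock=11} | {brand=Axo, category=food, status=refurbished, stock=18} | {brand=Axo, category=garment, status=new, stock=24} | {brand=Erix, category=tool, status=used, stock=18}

Rule: stock ≤ 16. This holds for each 'Group A' example and fails for each 'Group B' one.
Group A: {brand=Belo, category=book, status=used, stock=11}, since stock = 11.
Group B: {brand=Axo, category=food, status=refurbished, stock=18}, since stock = 18.
Group B: {brand=Axo, category=garment, status=new, stock=24}, since stock = 24.
Group B: {brand=Erix, category=tool, status=used, stock=18}, since stock = 18.

Group A, Group B, Group B, Group B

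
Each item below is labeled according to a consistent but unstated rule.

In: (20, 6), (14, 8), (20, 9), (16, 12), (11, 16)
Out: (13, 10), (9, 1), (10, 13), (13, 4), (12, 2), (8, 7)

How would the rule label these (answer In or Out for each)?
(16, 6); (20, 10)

In, In

The rule appears to be: max ≥ 14.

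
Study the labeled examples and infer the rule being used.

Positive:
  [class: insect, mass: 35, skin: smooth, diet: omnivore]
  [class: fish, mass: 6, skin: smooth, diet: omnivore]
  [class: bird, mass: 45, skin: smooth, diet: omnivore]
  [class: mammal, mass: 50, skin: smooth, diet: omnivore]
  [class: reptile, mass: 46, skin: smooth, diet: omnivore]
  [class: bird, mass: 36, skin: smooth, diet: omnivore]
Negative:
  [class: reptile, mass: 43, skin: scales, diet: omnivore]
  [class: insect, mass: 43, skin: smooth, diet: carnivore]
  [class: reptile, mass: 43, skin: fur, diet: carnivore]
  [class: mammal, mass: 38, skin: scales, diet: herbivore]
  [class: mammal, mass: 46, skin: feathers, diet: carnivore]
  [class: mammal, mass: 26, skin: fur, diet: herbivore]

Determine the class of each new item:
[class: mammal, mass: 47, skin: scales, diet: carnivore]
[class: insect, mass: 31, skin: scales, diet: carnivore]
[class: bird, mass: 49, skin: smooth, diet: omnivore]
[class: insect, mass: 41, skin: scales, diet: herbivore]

The simplest hypothesis consistent with all the labels is: diet is omnivore AND skin is smooth.
Negative: [class: mammal, mass: 47, skin: scales, diet: carnivore], since diet is carnivore, skin is scales. Negative: [class: insect, mass: 31, skin: scales, diet: carnivore], since diet is carnivore, skin is scales. Positive: [class: bird, mass: 49, skin: smooth, diet: omnivore], since diet is omnivore, skin is smooth. Negative: [class: insect, mass: 41, skin: scales, diet: herbivore], since diet is herbivore, skin is scales.

Negative, Negative, Positive, Negative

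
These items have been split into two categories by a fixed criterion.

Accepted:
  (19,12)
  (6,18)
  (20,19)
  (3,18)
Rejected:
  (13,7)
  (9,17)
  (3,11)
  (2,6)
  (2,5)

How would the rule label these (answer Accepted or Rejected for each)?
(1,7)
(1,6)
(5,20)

Rejected, Rejected, Accepted

One predicate separates the groups cleanly: max ≥ 18.
(1,7): max 7, does not satisfy this → Rejected.
(1,6): max 6, does not satisfy this → Rejected.
(5,20): max 20, checks out → Accepted.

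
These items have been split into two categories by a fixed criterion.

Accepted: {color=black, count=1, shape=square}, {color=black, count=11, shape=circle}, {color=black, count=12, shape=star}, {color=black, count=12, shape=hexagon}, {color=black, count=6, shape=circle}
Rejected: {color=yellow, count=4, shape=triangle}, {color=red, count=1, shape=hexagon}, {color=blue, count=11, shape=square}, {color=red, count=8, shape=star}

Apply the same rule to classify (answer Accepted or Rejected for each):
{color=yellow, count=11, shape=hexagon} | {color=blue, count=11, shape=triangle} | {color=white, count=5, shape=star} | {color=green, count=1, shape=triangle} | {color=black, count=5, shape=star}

Looking at the examples, the only property every 'Accepted' case has and every 'Rejected' case lacks is: color is black.

Rejected, Rejected, Rejected, Rejected, Accepted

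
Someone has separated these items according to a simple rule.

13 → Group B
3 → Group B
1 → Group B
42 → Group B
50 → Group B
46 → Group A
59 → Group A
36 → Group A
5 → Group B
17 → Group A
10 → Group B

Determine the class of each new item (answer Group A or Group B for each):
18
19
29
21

Group A, Group A, Group A, Group B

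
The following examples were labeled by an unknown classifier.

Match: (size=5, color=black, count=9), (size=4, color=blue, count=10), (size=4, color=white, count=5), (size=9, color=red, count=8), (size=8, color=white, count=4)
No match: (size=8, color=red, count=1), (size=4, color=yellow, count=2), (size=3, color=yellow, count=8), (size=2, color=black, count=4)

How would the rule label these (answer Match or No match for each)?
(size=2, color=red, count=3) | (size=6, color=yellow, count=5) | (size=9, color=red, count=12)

No match, Match, Match

One predicate separates the groups cleanly: count ≥ 4 AND size ≥ 4.
(size=2, color=red, count=3) → count = 3, size = 2 → No match.
(size=6, color=yellow, count=5) → count = 5, size = 6 → Match.
(size=9, color=red, count=12) → count = 12, size = 9 → Match.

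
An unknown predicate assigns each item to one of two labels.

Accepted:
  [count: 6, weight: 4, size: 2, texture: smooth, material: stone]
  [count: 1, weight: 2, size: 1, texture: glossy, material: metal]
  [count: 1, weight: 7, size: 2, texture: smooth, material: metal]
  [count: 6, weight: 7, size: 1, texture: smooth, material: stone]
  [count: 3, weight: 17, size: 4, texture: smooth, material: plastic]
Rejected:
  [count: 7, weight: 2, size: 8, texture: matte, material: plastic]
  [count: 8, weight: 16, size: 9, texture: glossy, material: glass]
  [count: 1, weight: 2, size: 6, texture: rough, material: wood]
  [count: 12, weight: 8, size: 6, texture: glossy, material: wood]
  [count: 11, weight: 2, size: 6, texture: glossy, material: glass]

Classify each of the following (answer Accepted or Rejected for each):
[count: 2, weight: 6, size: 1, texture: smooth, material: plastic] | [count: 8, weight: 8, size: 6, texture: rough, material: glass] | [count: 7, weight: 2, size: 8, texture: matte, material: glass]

Accepted, Rejected, Rejected

The simplest hypothesis consistent with all the labels is: size ≤ 4.
[count: 2, weight: 6, size: 1, texture: smooth, material: plastic]: size = 1, matches → Accepted.
[count: 8, weight: 8, size: 6, texture: rough, material: glass]: size = 6, fails the rule → Rejected.
[count: 7, weight: 2, size: 8, texture: matte, material: glass]: size = 8, fails the rule → Rejected.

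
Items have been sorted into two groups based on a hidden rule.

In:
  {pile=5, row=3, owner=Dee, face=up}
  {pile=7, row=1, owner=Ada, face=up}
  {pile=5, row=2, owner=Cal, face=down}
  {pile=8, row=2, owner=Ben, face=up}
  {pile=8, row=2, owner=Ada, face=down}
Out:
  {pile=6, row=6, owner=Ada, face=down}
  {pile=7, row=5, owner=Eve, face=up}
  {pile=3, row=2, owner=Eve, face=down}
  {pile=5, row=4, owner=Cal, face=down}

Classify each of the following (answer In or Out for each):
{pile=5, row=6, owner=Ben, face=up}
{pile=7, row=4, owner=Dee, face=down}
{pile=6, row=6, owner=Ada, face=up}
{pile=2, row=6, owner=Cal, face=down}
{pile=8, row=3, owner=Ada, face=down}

Out, Out, Out, Out, In

The classifier is using: pile ≥ 5 AND row ≤ 3.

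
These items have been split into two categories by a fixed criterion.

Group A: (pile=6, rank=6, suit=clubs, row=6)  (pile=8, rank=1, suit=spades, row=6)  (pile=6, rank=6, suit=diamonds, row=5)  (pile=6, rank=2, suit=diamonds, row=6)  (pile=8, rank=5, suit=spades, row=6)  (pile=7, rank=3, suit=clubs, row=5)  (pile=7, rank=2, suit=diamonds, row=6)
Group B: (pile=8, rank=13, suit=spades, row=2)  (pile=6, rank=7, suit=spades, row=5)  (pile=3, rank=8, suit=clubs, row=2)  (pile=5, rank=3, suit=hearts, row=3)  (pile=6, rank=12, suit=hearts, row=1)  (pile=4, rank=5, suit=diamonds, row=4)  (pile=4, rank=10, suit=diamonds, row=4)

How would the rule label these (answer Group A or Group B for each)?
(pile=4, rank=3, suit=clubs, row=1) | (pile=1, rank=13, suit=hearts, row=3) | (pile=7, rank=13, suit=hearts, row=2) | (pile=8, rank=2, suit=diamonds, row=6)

The common property of the 'Group A' items is: row ≥ 5 AND rank ≤ 6. No 'Group B' item has it.
(pile=4, rank=3, suit=clubs, row=1) → row = 1, rank = 3 → Group B. (pile=1, rank=13, suit=hearts, row=3) → row = 3, rank = 13 → Group B. (pile=7, rank=13, suit=hearts, row=2) → row = 2, rank = 13 → Group B. (pile=8, rank=2, suit=diamonds, row=6) → row = 6, rank = 2 → Group A.

Group B, Group B, Group B, Group A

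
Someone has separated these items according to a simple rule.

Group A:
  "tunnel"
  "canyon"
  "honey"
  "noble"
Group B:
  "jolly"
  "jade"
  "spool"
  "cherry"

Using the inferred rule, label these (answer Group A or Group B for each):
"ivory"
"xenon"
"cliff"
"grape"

Group B, Group A, Group B, Group B

Comparing the two groups points to one rule — contains 'n'.
Group B: "ivory", since no 'n'. Group A: "xenon", since has 'n'. Group B: "cliff", since no 'n'. Group B: "grape", since no 'n'.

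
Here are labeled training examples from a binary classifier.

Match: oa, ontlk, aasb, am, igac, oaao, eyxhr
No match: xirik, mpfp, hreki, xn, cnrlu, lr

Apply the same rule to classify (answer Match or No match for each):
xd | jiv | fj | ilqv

The rule appears to be: starts with a vowel.

No match, No match, No match, Match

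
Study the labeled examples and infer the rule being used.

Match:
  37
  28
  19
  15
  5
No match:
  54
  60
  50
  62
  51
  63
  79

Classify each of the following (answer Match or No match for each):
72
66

All 'Match' examples share one property — at most 37 — and every 'No match' example lacks it.
No match: 72, since 72 > 37. No match: 66, since 66 > 37.

No match, No match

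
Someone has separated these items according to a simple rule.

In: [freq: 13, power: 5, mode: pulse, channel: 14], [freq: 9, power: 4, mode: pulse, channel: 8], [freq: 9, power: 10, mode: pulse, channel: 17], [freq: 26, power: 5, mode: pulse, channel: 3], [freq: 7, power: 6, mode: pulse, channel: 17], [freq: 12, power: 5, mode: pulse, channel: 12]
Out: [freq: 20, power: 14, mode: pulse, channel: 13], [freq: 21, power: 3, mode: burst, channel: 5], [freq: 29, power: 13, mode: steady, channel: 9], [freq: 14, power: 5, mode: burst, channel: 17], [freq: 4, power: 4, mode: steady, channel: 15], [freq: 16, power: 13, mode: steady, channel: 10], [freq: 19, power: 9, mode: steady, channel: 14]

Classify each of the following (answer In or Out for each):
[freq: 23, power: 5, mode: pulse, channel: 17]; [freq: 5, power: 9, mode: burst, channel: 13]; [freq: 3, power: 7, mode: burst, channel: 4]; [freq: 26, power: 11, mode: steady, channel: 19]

The common property of the 'In' items is: mode is pulse AND power ≤ 10. No 'Out' item has it.
[freq: 23, power: 5, mode: pulse, channel: 17]: In (mode is pulse, power = 5).
[freq: 5, power: 9, mode: burst, channel: 13]: Out (mode is burst, power = 9).
[freq: 3, power: 7, mode: burst, channel: 4]: Out (mode is burst, power = 7).
[freq: 26, power: 11, mode: steady, channel: 19]: Out (mode is steady, power = 11).

In, Out, Out, Out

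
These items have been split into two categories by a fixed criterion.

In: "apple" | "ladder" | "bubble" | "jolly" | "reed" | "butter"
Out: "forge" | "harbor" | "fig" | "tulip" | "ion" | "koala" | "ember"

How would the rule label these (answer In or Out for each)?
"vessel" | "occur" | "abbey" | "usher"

'In' ⟺ has a double letter.
"vessel": 'ss' doubled — passes, so In.
"occur": 'cc' doubled — passes, so In.
"abbey": 'bb' doubled — passes, so In.
"usher": no doubled letter — fails the rule, so Out.

In, In, In, Out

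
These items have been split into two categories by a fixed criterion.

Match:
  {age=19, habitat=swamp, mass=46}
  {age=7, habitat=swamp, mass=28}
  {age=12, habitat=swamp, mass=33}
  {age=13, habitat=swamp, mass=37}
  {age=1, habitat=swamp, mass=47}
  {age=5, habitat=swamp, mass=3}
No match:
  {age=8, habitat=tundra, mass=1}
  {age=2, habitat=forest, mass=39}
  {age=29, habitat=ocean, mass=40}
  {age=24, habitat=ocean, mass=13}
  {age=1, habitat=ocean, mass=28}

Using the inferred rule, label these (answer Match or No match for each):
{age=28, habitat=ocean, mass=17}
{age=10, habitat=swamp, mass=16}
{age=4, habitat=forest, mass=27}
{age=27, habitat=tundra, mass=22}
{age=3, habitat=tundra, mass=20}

No match, Match, No match, No match, No match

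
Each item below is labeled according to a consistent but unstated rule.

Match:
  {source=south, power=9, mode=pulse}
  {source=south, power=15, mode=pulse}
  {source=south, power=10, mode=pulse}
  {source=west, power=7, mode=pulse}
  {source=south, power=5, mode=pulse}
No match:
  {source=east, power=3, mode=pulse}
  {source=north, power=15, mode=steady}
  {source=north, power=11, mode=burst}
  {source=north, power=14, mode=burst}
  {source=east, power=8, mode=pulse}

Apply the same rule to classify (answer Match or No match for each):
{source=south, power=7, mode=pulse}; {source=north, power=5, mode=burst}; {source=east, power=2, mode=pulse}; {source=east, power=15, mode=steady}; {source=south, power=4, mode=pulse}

A rule that fits every label: source is south OR source is west — true of each 'Match' example, false of each 'No match' one.
{source=south, power=7, mode=pulse} → source is south → Match. {source=north, power=5, mode=burst} → source is north → No match. {source=east, power=2, mode=pulse} → source is east → No match. {source=east, power=15, mode=steady} → source is east → No match. {source=south, power=4, mode=pulse} → source is south → Match.

Match, No match, No match, No match, Match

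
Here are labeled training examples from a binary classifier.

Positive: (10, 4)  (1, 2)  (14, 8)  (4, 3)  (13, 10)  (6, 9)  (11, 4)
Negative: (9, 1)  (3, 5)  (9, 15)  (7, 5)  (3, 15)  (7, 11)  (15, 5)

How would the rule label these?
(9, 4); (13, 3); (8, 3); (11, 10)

Positive, Negative, Positive, Positive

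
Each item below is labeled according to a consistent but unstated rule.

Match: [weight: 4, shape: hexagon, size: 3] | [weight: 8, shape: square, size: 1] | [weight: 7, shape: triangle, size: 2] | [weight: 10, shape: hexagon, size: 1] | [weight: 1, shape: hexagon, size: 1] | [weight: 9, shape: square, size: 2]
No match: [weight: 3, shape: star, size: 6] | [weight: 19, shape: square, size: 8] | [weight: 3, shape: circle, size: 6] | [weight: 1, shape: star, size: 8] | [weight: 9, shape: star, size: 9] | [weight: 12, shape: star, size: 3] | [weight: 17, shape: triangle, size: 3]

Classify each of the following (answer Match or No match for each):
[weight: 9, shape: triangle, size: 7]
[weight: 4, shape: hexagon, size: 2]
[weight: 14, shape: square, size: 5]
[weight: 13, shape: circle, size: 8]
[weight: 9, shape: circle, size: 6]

No match, Match, No match, No match, No match

The classifier is using: weight ≤ 10 AND size ≤ 3.
[weight: 9, shape: triangle, size: 7] — weight = 9, size = 7, hence No match. [weight: 4, shape: hexagon, size: 2] — weight = 4, size = 2, hence Match. [weight: 14, shape: square, size: 5] — weight = 14, size = 5, hence No match. [weight: 13, shape: circle, size: 8] — weight = 13, size = 8, hence No match. [weight: 9, shape: circle, size: 6] — weight = 9, size = 6, hence No match.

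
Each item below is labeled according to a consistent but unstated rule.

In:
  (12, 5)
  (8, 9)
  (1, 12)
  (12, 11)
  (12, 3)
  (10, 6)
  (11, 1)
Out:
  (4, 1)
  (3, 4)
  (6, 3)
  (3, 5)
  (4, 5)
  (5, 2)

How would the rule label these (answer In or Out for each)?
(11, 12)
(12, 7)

A rule that fits every label: sum ≥ 12 — true of each 'In' example, false of each 'Out' one.

In, In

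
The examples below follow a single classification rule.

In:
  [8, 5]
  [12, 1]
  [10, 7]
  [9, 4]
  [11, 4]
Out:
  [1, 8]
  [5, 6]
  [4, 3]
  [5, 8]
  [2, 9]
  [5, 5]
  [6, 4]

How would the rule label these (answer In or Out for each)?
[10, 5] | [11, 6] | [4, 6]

In, In, Out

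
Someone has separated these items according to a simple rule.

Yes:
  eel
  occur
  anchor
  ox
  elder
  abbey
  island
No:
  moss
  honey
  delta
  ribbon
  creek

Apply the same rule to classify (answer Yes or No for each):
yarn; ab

No, Yes

All 'Yes' examples share one property — starts with a vowel — and every 'No' example lacks it.
yarn → starts with 'y' → No. ab → starts with 'a' → Yes.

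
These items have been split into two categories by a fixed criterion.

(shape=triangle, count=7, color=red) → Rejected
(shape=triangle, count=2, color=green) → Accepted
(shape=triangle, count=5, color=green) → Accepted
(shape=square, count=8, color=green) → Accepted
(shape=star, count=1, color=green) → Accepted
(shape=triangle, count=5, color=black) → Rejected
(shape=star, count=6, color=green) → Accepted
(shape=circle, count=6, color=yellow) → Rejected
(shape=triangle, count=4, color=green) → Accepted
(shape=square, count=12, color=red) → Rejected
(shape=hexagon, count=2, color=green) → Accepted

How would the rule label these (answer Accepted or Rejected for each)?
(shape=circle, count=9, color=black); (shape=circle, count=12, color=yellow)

Rejected, Rejected

Checking candidate rules against both groups, what survives is: color is green.
(shape=circle, count=9, color=black): color is black, does not satisfy this → Rejected. (shape=circle, count=12, color=yellow): color is yellow, does not satisfy this → Rejected.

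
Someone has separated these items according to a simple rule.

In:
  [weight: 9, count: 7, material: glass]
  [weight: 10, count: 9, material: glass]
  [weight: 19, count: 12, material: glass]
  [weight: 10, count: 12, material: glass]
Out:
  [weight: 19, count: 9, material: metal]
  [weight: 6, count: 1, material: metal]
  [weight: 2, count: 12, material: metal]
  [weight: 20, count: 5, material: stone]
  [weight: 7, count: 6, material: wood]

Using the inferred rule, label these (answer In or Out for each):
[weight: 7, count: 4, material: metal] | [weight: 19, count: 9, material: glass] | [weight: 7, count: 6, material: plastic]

The classifier is using: material is glass.
[weight: 7, count: 4, material: metal] → material is metal → Out. [weight: 19, count: 9, material: glass] → material is glass → In. [weight: 7, count: 6, material: plastic] → material is plastic → Out.

Out, In, Out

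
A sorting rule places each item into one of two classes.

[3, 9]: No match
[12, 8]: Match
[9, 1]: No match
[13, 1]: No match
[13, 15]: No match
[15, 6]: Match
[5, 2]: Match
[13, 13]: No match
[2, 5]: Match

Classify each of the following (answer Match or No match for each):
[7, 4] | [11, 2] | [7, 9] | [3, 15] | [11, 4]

Comparing the two groups points to one rule — product is even.

Match, Match, No match, No match, Match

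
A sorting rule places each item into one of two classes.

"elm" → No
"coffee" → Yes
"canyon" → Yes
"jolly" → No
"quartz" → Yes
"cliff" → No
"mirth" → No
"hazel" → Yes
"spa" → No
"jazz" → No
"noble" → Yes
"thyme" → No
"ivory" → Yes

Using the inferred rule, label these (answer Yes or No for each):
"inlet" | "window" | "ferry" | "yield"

Yes, Yes, No, Yes

All 'Yes' examples share one property — has ≥ 2 vowels — and every 'No' example lacks it.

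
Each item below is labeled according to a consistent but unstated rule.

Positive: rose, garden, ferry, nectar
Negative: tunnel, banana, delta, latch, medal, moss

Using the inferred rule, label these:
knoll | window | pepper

Negative, Negative, Positive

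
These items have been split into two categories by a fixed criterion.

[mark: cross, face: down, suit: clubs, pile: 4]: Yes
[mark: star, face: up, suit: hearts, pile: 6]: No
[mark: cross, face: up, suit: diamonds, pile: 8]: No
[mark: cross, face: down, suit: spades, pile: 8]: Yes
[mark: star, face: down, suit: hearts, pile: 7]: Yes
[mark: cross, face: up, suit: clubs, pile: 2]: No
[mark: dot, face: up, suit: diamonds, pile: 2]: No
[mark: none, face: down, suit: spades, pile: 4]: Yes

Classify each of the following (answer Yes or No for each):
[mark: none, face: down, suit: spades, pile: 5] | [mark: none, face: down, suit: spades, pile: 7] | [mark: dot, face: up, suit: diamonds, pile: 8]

The simplest hypothesis consistent with all the labels is: face is down.
[mark: none, face: down, suit: spades, pile: 5] → face is down → Yes.
[mark: none, face: down, suit: spades, pile: 7] → face is down → Yes.
[mark: dot, face: up, suit: diamonds, pile: 8] → face is up → No.

Yes, Yes, No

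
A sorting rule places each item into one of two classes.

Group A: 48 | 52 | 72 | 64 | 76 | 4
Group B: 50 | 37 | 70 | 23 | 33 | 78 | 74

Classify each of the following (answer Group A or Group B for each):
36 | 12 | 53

Group A, Group A, Group B

Looking at the examples, the only property every 'Group A' case has and every 'Group B' case lacks is: multiple of 4.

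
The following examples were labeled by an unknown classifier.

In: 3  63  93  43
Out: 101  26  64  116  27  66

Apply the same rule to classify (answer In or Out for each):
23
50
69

In, Out, Out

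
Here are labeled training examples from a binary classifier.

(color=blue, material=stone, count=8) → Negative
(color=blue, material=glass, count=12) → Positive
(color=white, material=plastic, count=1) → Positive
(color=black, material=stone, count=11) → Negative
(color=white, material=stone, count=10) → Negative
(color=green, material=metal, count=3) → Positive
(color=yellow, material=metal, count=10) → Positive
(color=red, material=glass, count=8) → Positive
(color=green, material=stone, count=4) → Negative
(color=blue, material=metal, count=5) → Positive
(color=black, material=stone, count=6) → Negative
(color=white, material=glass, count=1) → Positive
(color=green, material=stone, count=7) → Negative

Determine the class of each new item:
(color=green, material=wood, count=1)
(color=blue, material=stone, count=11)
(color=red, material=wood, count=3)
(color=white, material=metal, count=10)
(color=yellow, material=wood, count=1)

'Positive' ⟺ material is not stone.
Positive: (color=green, material=wood, count=1), since material is wood. Negative: (color=blue, material=stone, count=11), since material is stone. Positive: (color=red, material=wood, count=3), since material is wood. Positive: (color=white, material=metal, count=10), since material is metal. Positive: (color=yellow, material=wood, count=1), since material is wood.

Positive, Negative, Positive, Positive, Positive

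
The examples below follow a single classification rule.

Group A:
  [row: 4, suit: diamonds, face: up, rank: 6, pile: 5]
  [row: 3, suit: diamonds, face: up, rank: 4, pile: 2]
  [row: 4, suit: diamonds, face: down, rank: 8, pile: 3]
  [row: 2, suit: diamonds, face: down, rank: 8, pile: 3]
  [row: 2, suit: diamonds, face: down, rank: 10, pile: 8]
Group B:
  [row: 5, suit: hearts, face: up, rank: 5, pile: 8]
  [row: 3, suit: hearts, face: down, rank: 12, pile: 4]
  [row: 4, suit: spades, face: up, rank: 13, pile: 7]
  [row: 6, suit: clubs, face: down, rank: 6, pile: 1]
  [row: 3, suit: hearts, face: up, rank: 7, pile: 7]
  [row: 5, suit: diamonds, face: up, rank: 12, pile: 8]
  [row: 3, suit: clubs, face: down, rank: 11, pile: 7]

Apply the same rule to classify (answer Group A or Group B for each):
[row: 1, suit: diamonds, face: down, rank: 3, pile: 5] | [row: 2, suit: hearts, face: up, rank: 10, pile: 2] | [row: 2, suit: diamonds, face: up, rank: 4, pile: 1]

Group A, Group B, Group A

The rule appears to be: suit is diamonds AND row ≤ 4.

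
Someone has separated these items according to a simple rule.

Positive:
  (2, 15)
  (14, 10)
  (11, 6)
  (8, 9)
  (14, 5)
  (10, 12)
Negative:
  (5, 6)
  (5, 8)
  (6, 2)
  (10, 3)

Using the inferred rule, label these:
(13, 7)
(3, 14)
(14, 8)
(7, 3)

Every 'Positive' example satisfies: sum ≥ 17. None of the 'Negative' examples do.
(13, 7) → 13+7 = 20 → Positive.
(3, 14) → 3+14 = 17 → Positive.
(14, 8) → 14+8 = 22 → Positive.
(7, 3) → 7+3 = 10 → Negative.

Positive, Positive, Positive, Negative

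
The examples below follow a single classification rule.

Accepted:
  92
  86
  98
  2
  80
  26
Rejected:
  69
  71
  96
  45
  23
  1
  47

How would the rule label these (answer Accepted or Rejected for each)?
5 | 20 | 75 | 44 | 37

The simplest hypothesis consistent with all the labels is: ≡ 2 (mod 6).
5: Rejected (5 mod 6 = 5). 20: Accepted (20 mod 6 = 2). 75: Rejected (75 mod 6 = 3). 44: Accepted (44 mod 6 = 2). 37: Rejected (37 mod 6 = 1).

Rejected, Accepted, Rejected, Accepted, Rejected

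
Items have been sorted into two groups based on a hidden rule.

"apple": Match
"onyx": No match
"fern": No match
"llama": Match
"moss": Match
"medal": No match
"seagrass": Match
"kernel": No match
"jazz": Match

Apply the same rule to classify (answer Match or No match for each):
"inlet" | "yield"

No match, No match

The distinguishing property — has a double letter — holds for all the 'Match' cases and none of the 'No match' cases.
No match: "inlet", since no doubled letter. No match: "yield", since no doubled letter.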